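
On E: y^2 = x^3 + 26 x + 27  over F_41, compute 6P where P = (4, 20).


k = 6 = 110_2 (binary, LSB first: 011)
Double-and-add from P = (4, 20):
  bit 0 = 0: acc unchanged = O
  bit 1 = 1: acc = O + (15, 15) = (15, 15)
  bit 2 = 1: acc = (15, 15) + (3, 3) = (24, 17)

6P = (24, 17)


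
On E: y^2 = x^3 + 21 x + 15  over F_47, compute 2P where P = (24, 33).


Doubling: s = (3 x1^2 + a) / (2 y1)
s = (3*24^2 + 21) / (2*33) mod 47 = 3
x3 = s^2 - 2 x1 mod 47 = 3^2 - 2*24 = 8
y3 = s (x1 - x3) - y1 mod 47 = 3 * (24 - 8) - 33 = 15

2P = (8, 15)


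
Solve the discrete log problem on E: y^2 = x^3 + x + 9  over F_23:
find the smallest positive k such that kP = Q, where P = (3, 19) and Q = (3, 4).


Enumerate multiples of P until we hit Q = (3, 4):
  1P = (3, 19)
  2P = (12, 1)
  3P = (12, 22)
  4P = (3, 4)
Match found at i = 4.

k = 4


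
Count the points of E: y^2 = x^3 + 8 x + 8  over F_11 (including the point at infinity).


For each x in F_11, count y with y^2 = x^3 + 8 x + 8 mod 11:
  x = 3: RHS = 4, y in [2, 9]  -> 2 point(s)
  x = 4: RHS = 5, y in [4, 7]  -> 2 point(s)
  x = 7: RHS = 0, y in [0]  -> 1 point(s)
  x = 8: RHS = 1, y in [1, 10]  -> 2 point(s)
Affine points: 7. Add the point at infinity: total = 8.

#E(F_11) = 8


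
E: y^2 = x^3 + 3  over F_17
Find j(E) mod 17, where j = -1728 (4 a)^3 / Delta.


Delta = -16(4 a^3 + 27 b^2) mod 17 = 5
-1728 * (4 a)^3 = -1728 * (4*0)^3 mod 17 = 0
j = 0 * 5^(-1) mod 17 = 0

j = 0 (mod 17)


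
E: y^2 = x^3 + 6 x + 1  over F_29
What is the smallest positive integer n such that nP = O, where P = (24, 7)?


Compute successive multiples of P until we hit O:
  1P = (24, 7)
  2P = (9, 28)
  3P = (20, 28)
  4P = (18, 5)
  5P = (0, 1)
  6P = (25, 0)
  7P = (0, 28)
  8P = (18, 24)
  ... (continuing to 12P)
  12P = O

ord(P) = 12


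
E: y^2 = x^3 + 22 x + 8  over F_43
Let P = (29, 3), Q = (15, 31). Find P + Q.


P != Q, so use the chord formula.
s = (y2 - y1) / (x2 - x1) = (28) / (29) mod 43 = 41
x3 = s^2 - x1 - x2 mod 43 = 41^2 - 29 - 15 = 3
y3 = s (x1 - x3) - y1 mod 43 = 41 * (29 - 3) - 3 = 31

P + Q = (3, 31)


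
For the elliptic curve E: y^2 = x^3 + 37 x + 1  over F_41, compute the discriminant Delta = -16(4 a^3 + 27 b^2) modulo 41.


4 a^3 + 27 b^2 = 4*37^3 + 27*1^2 = 202612 + 27 = 202639
Delta = -16 * (202639) = -3242224
Delta mod 41 = 15

Delta = 15 (mod 41)


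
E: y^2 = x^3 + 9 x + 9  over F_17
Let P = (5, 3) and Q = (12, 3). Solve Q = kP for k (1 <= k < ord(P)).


Enumerate multiples of P until we hit Q = (12, 3):
  1P = (5, 3)
  2P = (16, 13)
  3P = (12, 3)
Match found at i = 3.

k = 3


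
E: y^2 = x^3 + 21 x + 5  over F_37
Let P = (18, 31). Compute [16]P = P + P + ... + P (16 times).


k = 16 = 10000_2 (binary, LSB first: 00001)
Double-and-add from P = (18, 31):
  bit 0 = 0: acc unchanged = O
  bit 1 = 0: acc unchanged = O
  bit 2 = 0: acc unchanged = O
  bit 3 = 0: acc unchanged = O
  bit 4 = 1: acc = O + (3, 24) = (3, 24)

16P = (3, 24)


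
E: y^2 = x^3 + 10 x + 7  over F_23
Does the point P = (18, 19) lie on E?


Check whether y^2 = x^3 + 10 x + 7 (mod 23) for (x, y) = (18, 19).
LHS: y^2 = 19^2 mod 23 = 16
RHS: x^3 + 10 x + 7 = 18^3 + 10*18 + 7 mod 23 = 16
LHS = RHS

Yes, on the curve


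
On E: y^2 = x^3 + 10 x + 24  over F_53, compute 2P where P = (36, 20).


Doubling: s = (3 x1^2 + a) / (2 y1)
s = (3*36^2 + 10) / (2*20) mod 53 = 10
x3 = s^2 - 2 x1 mod 53 = 10^2 - 2*36 = 28
y3 = s (x1 - x3) - y1 mod 53 = 10 * (36 - 28) - 20 = 7

2P = (28, 7)


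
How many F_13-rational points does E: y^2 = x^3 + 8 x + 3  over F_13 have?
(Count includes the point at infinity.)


For each x in F_13, count y with y^2 = x^3 + 8 x + 3 mod 13:
  x = 0: RHS = 3, y in [4, 9]  -> 2 point(s)
  x = 1: RHS = 12, y in [5, 8]  -> 2 point(s)
  x = 2: RHS = 1, y in [1, 12]  -> 2 point(s)
  x = 5: RHS = 12, y in [5, 8]  -> 2 point(s)
  x = 7: RHS = 12, y in [5, 8]  -> 2 point(s)
  x = 10: RHS = 4, y in [2, 11]  -> 2 point(s)
Affine points: 12. Add the point at infinity: total = 13.

#E(F_13) = 13


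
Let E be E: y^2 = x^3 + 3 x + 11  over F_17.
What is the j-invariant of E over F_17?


Delta = -16(4 a^3 + 27 b^2) mod 17 = 9
-1728 * (4 a)^3 = -1728 * (4*3)^3 mod 17 = 15
j = 15 * 9^(-1) mod 17 = 13

j = 13 (mod 17)


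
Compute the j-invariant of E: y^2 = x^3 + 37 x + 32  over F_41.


Delta = -16(4 a^3 + 27 b^2) mod 41 = 18
-1728 * (4 a)^3 = -1728 * (4*37)^3 mod 41 = 17
j = 17 * 18^(-1) mod 41 = 26

j = 26 (mod 41)


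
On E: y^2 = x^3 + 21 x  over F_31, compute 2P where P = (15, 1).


k = 2 = 10_2 (binary, LSB first: 01)
Double-and-add from P = (15, 1):
  bit 0 = 0: acc unchanged = O
  bit 1 = 1: acc = O + (19, 2) = (19, 2)

2P = (19, 2)


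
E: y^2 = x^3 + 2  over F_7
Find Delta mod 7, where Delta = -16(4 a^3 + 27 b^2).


4 a^3 + 27 b^2 = 4*0^3 + 27*2^2 = 0 + 108 = 108
Delta = -16 * (108) = -1728
Delta mod 7 = 1

Delta = 1 (mod 7)


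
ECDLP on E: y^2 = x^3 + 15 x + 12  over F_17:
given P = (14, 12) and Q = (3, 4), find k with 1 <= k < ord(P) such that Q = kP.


Enumerate multiples of P until we hit Q = (3, 4):
  1P = (14, 12)
  2P = (8, 7)
  3P = (16, 9)
  4P = (2, 4)
  5P = (9, 14)
  6P = (3, 4)
Match found at i = 6.

k = 6


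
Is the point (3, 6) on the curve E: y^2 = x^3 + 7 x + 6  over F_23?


Check whether y^2 = x^3 + 7 x + 6 (mod 23) for (x, y) = (3, 6).
LHS: y^2 = 6^2 mod 23 = 13
RHS: x^3 + 7 x + 6 = 3^3 + 7*3 + 6 mod 23 = 8
LHS != RHS

No, not on the curve


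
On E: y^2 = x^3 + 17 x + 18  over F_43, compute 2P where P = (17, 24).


Doubling: s = (3 x1^2 + a) / (2 y1)
s = (3*17^2 + 17) / (2*24) mod 43 = 22
x3 = s^2 - 2 x1 mod 43 = 22^2 - 2*17 = 20
y3 = s (x1 - x3) - y1 mod 43 = 22 * (17 - 20) - 24 = 39

2P = (20, 39)


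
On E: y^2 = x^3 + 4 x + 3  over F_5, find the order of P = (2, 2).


Compute successive multiples of P until we hit O:
  1P = (2, 2)
  2P = (2, 3)
  3P = O

ord(P) = 3


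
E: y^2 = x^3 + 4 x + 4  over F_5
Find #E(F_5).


For each x in F_5, count y with y^2 = x^3 + 4 x + 4 mod 5:
  x = 0: RHS = 4, y in [2, 3]  -> 2 point(s)
  x = 1: RHS = 4, y in [2, 3]  -> 2 point(s)
  x = 2: RHS = 0, y in [0]  -> 1 point(s)
  x = 4: RHS = 4, y in [2, 3]  -> 2 point(s)
Affine points: 7. Add the point at infinity: total = 8.

#E(F_5) = 8


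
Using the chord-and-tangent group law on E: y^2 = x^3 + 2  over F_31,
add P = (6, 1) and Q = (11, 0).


P != Q, so use the chord formula.
s = (y2 - y1) / (x2 - x1) = (30) / (5) mod 31 = 6
x3 = s^2 - x1 - x2 mod 31 = 6^2 - 6 - 11 = 19
y3 = s (x1 - x3) - y1 mod 31 = 6 * (6 - 19) - 1 = 14

P + Q = (19, 14)


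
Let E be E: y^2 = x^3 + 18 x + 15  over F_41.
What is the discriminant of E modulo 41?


4 a^3 + 27 b^2 = 4*18^3 + 27*15^2 = 23328 + 6075 = 29403
Delta = -16 * (29403) = -470448
Delta mod 41 = 27

Delta = 27 (mod 41)


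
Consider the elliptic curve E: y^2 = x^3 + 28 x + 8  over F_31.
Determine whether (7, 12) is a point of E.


Check whether y^2 = x^3 + 28 x + 8 (mod 31) for (x, y) = (7, 12).
LHS: y^2 = 12^2 mod 31 = 20
RHS: x^3 + 28 x + 8 = 7^3 + 28*7 + 8 mod 31 = 20
LHS = RHS

Yes, on the curve


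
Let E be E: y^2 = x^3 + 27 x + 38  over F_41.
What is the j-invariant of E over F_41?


Delta = -16(4 a^3 + 27 b^2) mod 41 = 20
-1728 * (4 a)^3 = -1728 * (4*27)^3 mod 41 = 37
j = 37 * 20^(-1) mod 41 = 8

j = 8 (mod 41)


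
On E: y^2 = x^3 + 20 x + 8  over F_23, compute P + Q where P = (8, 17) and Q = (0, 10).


P != Q, so use the chord formula.
s = (y2 - y1) / (x2 - x1) = (16) / (15) mod 23 = 21
x3 = s^2 - x1 - x2 mod 23 = 21^2 - 8 - 0 = 19
y3 = s (x1 - x3) - y1 mod 23 = 21 * (8 - 19) - 17 = 5

P + Q = (19, 5)


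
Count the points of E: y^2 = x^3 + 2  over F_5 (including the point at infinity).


For each x in F_5, count y with y^2 = x^3 + 0 x + 2 mod 5:
  x = 2: RHS = 0, y in [0]  -> 1 point(s)
  x = 3: RHS = 4, y in [2, 3]  -> 2 point(s)
  x = 4: RHS = 1, y in [1, 4]  -> 2 point(s)
Affine points: 5. Add the point at infinity: total = 6.

#E(F_5) = 6


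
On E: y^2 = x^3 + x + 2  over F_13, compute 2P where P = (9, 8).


Doubling: s = (3 x1^2 + a) / (2 y1)
s = (3*9^2 + 1) / (2*8) mod 13 = 12
x3 = s^2 - 2 x1 mod 13 = 12^2 - 2*9 = 9
y3 = s (x1 - x3) - y1 mod 13 = 12 * (9 - 9) - 8 = 5

2P = (9, 5)


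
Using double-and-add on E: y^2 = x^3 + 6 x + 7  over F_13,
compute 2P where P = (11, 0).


k = 2 = 10_2 (binary, LSB first: 01)
Double-and-add from P = (11, 0):
  bit 0 = 0: acc unchanged = O
  bit 1 = 1: acc = O + O = O

2P = O


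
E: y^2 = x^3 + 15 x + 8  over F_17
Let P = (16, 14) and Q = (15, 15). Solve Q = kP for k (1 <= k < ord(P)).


Enumerate multiples of P until we hit Q = (15, 15):
  1P = (16, 14)
  2P = (11, 5)
  3P = (15, 15)
Match found at i = 3.

k = 3


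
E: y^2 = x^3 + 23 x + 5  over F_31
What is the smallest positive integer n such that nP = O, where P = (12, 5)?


Compute successive multiples of P until we hit O:
  1P = (12, 5)
  2P = (8, 22)
  3P = (0, 6)
  4P = (2, 20)
  5P = (27, 2)
  6P = (28, 23)
  7P = (16, 6)
  8P = (5, 20)
  ... (continuing to 37P)
  37P = O

ord(P) = 37


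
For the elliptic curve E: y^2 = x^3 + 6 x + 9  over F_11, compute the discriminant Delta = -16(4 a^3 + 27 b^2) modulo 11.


4 a^3 + 27 b^2 = 4*6^3 + 27*9^2 = 864 + 2187 = 3051
Delta = -16 * (3051) = -48816
Delta mod 11 = 2

Delta = 2 (mod 11)


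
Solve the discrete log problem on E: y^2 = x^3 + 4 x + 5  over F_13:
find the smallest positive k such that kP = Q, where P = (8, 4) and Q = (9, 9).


Enumerate multiples of P until we hit Q = (9, 9):
  1P = (8, 4)
  2P = (9, 4)
  3P = (9, 9)
Match found at i = 3.

k = 3


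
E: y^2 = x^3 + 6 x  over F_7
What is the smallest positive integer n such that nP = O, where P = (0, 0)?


Compute successive multiples of P until we hit O:
  1P = (0, 0)
  2P = O

ord(P) = 2


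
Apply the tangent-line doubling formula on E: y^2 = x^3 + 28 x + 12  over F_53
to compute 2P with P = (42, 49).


Doubling: s = (3 x1^2 + a) / (2 y1)
s = (3*42^2 + 28) / (2*49) mod 53 = 24
x3 = s^2 - 2 x1 mod 53 = 24^2 - 2*42 = 15
y3 = s (x1 - x3) - y1 mod 53 = 24 * (42 - 15) - 49 = 16

2P = (15, 16)


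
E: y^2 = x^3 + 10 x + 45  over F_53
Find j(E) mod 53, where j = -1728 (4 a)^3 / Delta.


Delta = -16(4 a^3 + 27 b^2) mod 53 = 42
-1728 * (4 a)^3 = -1728 * (4*10)^3 mod 53 = 26
j = 26 * 42^(-1) mod 53 = 41

j = 41 (mod 53)


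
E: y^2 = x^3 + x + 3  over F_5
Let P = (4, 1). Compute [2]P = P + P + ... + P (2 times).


k = 2 = 10_2 (binary, LSB first: 01)
Double-and-add from P = (4, 1):
  bit 0 = 0: acc unchanged = O
  bit 1 = 1: acc = O + (1, 0) = (1, 0)

2P = (1, 0)


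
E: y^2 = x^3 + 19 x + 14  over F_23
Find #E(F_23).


For each x in F_23, count y with y^2 = x^3 + 19 x + 14 mod 23:
  x = 3: RHS = 6, y in [11, 12]  -> 2 point(s)
  x = 4: RHS = 16, y in [4, 19]  -> 2 point(s)
  x = 5: RHS = 4, y in [2, 21]  -> 2 point(s)
  x = 10: RHS = 8, y in [10, 13]  -> 2 point(s)
  x = 11: RHS = 13, y in [6, 17]  -> 2 point(s)
  x = 17: RHS = 6, y in [11, 12]  -> 2 point(s)
  x = 18: RHS = 1, y in [1, 22]  -> 2 point(s)
  x = 19: RHS = 12, y in [9, 14]  -> 2 point(s)
Affine points: 16. Add the point at infinity: total = 17.

#E(F_23) = 17


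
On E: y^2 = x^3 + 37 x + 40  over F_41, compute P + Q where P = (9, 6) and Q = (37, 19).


P != Q, so use the chord formula.
s = (y2 - y1) / (x2 - x1) = (13) / (28) mod 41 = 40
x3 = s^2 - x1 - x2 mod 41 = 40^2 - 9 - 37 = 37
y3 = s (x1 - x3) - y1 mod 41 = 40 * (9 - 37) - 6 = 22

P + Q = (37, 22)


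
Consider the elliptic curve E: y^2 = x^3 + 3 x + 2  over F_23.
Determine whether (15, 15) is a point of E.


Check whether y^2 = x^3 + 3 x + 2 (mod 23) for (x, y) = (15, 15).
LHS: y^2 = 15^2 mod 23 = 18
RHS: x^3 + 3 x + 2 = 15^3 + 3*15 + 2 mod 23 = 18
LHS = RHS

Yes, on the curve


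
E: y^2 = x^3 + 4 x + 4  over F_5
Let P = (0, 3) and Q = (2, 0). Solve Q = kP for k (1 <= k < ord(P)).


Enumerate multiples of P until we hit Q = (2, 0):
  1P = (0, 3)
  2P = (1, 3)
  3P = (4, 2)
  4P = (2, 0)
Match found at i = 4.

k = 4


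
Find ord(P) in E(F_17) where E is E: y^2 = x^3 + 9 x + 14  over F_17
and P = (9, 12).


Compute successive multiples of P until we hit O:
  1P = (9, 12)
  2P = (3, 0)
  3P = (9, 5)
  4P = O

ord(P) = 4


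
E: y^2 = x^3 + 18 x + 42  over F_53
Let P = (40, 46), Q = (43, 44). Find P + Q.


P != Q, so use the chord formula.
s = (y2 - y1) / (x2 - x1) = (51) / (3) mod 53 = 17
x3 = s^2 - x1 - x2 mod 53 = 17^2 - 40 - 43 = 47
y3 = s (x1 - x3) - y1 mod 53 = 17 * (40 - 47) - 46 = 47

P + Q = (47, 47)


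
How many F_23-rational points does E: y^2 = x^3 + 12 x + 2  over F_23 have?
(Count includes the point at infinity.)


For each x in F_23, count y with y^2 = x^3 + 12 x + 2 mod 23:
  x = 0: RHS = 2, y in [5, 18]  -> 2 point(s)
  x = 5: RHS = 3, y in [7, 16]  -> 2 point(s)
  x = 8: RHS = 12, y in [9, 14]  -> 2 point(s)
  x = 10: RHS = 18, y in [8, 15]  -> 2 point(s)
  x = 11: RHS = 16, y in [4, 19]  -> 2 point(s)
  x = 13: RHS = 9, y in [3, 20]  -> 2 point(s)
  x = 14: RHS = 16, y in [4, 19]  -> 2 point(s)
  x = 16: RHS = 12, y in [9, 14]  -> 2 point(s)
  x = 17: RHS = 13, y in [6, 17]  -> 2 point(s)
  x = 18: RHS = 1, y in [1, 22]  -> 2 point(s)
  x = 20: RHS = 8, y in [10, 13]  -> 2 point(s)
  x = 21: RHS = 16, y in [4, 19]  -> 2 point(s)
  x = 22: RHS = 12, y in [9, 14]  -> 2 point(s)
Affine points: 26. Add the point at infinity: total = 27.

#E(F_23) = 27


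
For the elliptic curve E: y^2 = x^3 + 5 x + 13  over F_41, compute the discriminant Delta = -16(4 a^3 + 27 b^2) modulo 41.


4 a^3 + 27 b^2 = 4*5^3 + 27*13^2 = 500 + 4563 = 5063
Delta = -16 * (5063) = -81008
Delta mod 41 = 8

Delta = 8 (mod 41)


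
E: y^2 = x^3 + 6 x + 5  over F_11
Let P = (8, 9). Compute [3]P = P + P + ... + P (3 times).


k = 3 = 11_2 (binary, LSB first: 11)
Double-and-add from P = (8, 9):
  bit 0 = 1: acc = O + (8, 9) = (8, 9)
  bit 1 = 1: acc = (8, 9) + (6, 2) = (1, 10)

3P = (1, 10)


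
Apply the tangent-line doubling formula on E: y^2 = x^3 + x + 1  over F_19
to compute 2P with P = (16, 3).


Doubling: s = (3 x1^2 + a) / (2 y1)
s = (3*16^2 + 1) / (2*3) mod 19 = 11
x3 = s^2 - 2 x1 mod 19 = 11^2 - 2*16 = 13
y3 = s (x1 - x3) - y1 mod 19 = 11 * (16 - 13) - 3 = 11

2P = (13, 11)


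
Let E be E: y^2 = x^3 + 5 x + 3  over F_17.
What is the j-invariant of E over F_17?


Delta = -16(4 a^3 + 27 b^2) mod 17 = 12
-1728 * (4 a)^3 = -1728 * (4*5)^3 mod 17 = 9
j = 9 * 12^(-1) mod 17 = 5

j = 5 (mod 17)


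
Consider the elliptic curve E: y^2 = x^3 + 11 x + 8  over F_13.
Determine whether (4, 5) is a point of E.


Check whether y^2 = x^3 + 11 x + 8 (mod 13) for (x, y) = (4, 5).
LHS: y^2 = 5^2 mod 13 = 12
RHS: x^3 + 11 x + 8 = 4^3 + 11*4 + 8 mod 13 = 12
LHS = RHS

Yes, on the curve


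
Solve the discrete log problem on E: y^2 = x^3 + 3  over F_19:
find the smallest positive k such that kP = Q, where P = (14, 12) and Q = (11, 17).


Enumerate multiples of P until we hit Q = (11, 17):
  1P = (14, 12)
  2P = (7, 17)
  3P = (2, 12)
  4P = (3, 7)
  5P = (11, 17)
Match found at i = 5.

k = 5


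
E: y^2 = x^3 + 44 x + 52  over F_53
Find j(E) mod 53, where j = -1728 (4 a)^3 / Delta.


Delta = -16(4 a^3 + 27 b^2) mod 53 = 8
-1728 * (4 a)^3 = -1728 * (4*44)^3 mod 53 = 35
j = 35 * 8^(-1) mod 53 = 11

j = 11 (mod 53)


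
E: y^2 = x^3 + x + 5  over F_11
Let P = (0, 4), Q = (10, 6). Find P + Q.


P != Q, so use the chord formula.
s = (y2 - y1) / (x2 - x1) = (2) / (10) mod 11 = 9
x3 = s^2 - x1 - x2 mod 11 = 9^2 - 0 - 10 = 5
y3 = s (x1 - x3) - y1 mod 11 = 9 * (0 - 5) - 4 = 6

P + Q = (5, 6)


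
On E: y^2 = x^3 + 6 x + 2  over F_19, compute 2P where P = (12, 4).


Doubling: s = (3 x1^2 + a) / (2 y1)
s = (3*12^2 + 6) / (2*4) mod 19 = 12
x3 = s^2 - 2 x1 mod 19 = 12^2 - 2*12 = 6
y3 = s (x1 - x3) - y1 mod 19 = 12 * (12 - 6) - 4 = 11

2P = (6, 11)


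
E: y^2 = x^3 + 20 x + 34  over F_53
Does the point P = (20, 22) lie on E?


Check whether y^2 = x^3 + 20 x + 34 (mod 53) for (x, y) = (20, 22).
LHS: y^2 = 22^2 mod 53 = 7
RHS: x^3 + 20 x + 34 = 20^3 + 20*20 + 34 mod 53 = 7
LHS = RHS

Yes, on the curve


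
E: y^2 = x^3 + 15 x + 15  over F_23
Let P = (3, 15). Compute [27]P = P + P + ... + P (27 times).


k = 27 = 11011_2 (binary, LSB first: 11011)
Double-and-add from P = (3, 15):
  bit 0 = 1: acc = O + (3, 15) = (3, 15)
  bit 1 = 1: acc = (3, 15) + (7, 7) = (17, 13)
  bit 2 = 0: acc unchanged = (17, 13)
  bit 3 = 1: acc = (17, 13) + (4, 1) = (20, 9)
  bit 4 = 1: acc = (20, 9) + (1, 13) = (3, 8)

27P = (3, 8)


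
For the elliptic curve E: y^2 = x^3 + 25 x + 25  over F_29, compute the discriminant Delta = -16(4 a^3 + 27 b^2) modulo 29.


4 a^3 + 27 b^2 = 4*25^3 + 27*25^2 = 62500 + 16875 = 79375
Delta = -16 * (79375) = -1270000
Delta mod 29 = 26

Delta = 26 (mod 29)


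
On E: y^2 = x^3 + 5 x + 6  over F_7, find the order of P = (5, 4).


Compute successive multiples of P until we hit O:
  1P = (5, 4)
  2P = (6, 0)
  3P = (5, 3)
  4P = O

ord(P) = 4


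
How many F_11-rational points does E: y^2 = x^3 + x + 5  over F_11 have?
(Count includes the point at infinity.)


For each x in F_11, count y with y^2 = x^3 + 1 x + 5 mod 11:
  x = 0: RHS = 5, y in [4, 7]  -> 2 point(s)
  x = 2: RHS = 4, y in [2, 9]  -> 2 point(s)
  x = 5: RHS = 3, y in [5, 6]  -> 2 point(s)
  x = 7: RHS = 3, y in [5, 6]  -> 2 point(s)
  x = 10: RHS = 3, y in [5, 6]  -> 2 point(s)
Affine points: 10. Add the point at infinity: total = 11.

#E(F_11) = 11


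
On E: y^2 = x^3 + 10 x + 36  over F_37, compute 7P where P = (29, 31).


k = 7 = 111_2 (binary, LSB first: 111)
Double-and-add from P = (29, 31):
  bit 0 = 1: acc = O + (29, 31) = (29, 31)
  bit 1 = 1: acc = (29, 31) + (27, 34) = (11, 16)
  bit 2 = 1: acc = (11, 16) + (9, 35) = (24, 15)

7P = (24, 15)


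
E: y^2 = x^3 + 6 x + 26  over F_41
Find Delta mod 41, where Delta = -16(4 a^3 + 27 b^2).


4 a^3 + 27 b^2 = 4*6^3 + 27*26^2 = 864 + 18252 = 19116
Delta = -16 * (19116) = -305856
Delta mod 41 = 4

Delta = 4 (mod 41)


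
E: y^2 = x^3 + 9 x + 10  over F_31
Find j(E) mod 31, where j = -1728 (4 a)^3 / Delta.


Delta = -16(4 a^3 + 27 b^2) mod 31 = 13
-1728 * (4 a)^3 = -1728 * (4*9)^3 mod 31 = 8
j = 8 * 13^(-1) mod 31 = 3

j = 3 (mod 31)


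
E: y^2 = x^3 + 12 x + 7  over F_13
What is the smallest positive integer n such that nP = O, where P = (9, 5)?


Compute successive multiples of P until we hit O:
  1P = (9, 5)
  2P = (5, 6)
  3P = (8, 11)
  4P = (6, 3)
  5P = (10, 3)
  6P = (11, 12)
  7P = (2, 0)
  8P = (11, 1)
  ... (continuing to 14P)
  14P = O

ord(P) = 14


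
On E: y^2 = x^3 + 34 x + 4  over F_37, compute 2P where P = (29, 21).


Doubling: s = (3 x1^2 + a) / (2 y1)
s = (3*29^2 + 34) / (2*21) mod 37 = 23
x3 = s^2 - 2 x1 mod 37 = 23^2 - 2*29 = 27
y3 = s (x1 - x3) - y1 mod 37 = 23 * (29 - 27) - 21 = 25

2P = (27, 25)


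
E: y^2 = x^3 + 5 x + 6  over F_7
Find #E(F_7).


For each x in F_7, count y with y^2 = x^3 + 5 x + 6 mod 7:
  x = 5: RHS = 2, y in [3, 4]  -> 2 point(s)
  x = 6: RHS = 0, y in [0]  -> 1 point(s)
Affine points: 3. Add the point at infinity: total = 4.

#E(F_7) = 4


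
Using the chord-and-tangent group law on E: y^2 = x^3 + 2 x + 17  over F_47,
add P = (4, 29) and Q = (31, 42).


P != Q, so use the chord formula.
s = (y2 - y1) / (x2 - x1) = (13) / (27) mod 47 = 44
x3 = s^2 - x1 - x2 mod 47 = 44^2 - 4 - 31 = 21
y3 = s (x1 - x3) - y1 mod 47 = 44 * (4 - 21) - 29 = 22

P + Q = (21, 22)


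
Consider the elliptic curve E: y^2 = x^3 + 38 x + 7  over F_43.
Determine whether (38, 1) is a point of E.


Check whether y^2 = x^3 + 38 x + 7 (mod 43) for (x, y) = (38, 1).
LHS: y^2 = 1^2 mod 43 = 1
RHS: x^3 + 38 x + 7 = 38^3 + 38*38 + 7 mod 43 = 36
LHS != RHS

No, not on the curve


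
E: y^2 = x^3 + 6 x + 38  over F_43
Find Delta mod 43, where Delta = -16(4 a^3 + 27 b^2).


4 a^3 + 27 b^2 = 4*6^3 + 27*38^2 = 864 + 38988 = 39852
Delta = -16 * (39852) = -637632
Delta mod 43 = 15

Delta = 15 (mod 43)


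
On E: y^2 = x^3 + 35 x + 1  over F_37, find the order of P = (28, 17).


Compute successive multiples of P until we hit O:
  1P = (28, 17)
  2P = (17, 12)
  3P = (13, 10)
  4P = (0, 1)
  5P = (35, 16)
  6P = (8, 33)
  7P = (12, 22)
  8P = (1, 0)
  ... (continuing to 16P)
  16P = O

ord(P) = 16


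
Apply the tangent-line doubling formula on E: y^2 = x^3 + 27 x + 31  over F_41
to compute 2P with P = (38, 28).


Doubling: s = (3 x1^2 + a) / (2 y1)
s = (3*38^2 + 27) / (2*28) mod 41 = 20
x3 = s^2 - 2 x1 mod 41 = 20^2 - 2*38 = 37
y3 = s (x1 - x3) - y1 mod 41 = 20 * (38 - 37) - 28 = 33

2P = (37, 33)


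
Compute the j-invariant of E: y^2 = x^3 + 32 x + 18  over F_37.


Delta = -16(4 a^3 + 27 b^2) mod 37 = 11
-1728 * (4 a)^3 = -1728 * (4*32)^3 mod 37 = 23
j = 23 * 11^(-1) mod 37 = 29

j = 29 (mod 37)


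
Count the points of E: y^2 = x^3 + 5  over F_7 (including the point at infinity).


For each x in F_7, count y with y^2 = x^3 + 0 x + 5 mod 7:
  x = 3: RHS = 4, y in [2, 5]  -> 2 point(s)
  x = 5: RHS = 4, y in [2, 5]  -> 2 point(s)
  x = 6: RHS = 4, y in [2, 5]  -> 2 point(s)
Affine points: 6. Add the point at infinity: total = 7.

#E(F_7) = 7


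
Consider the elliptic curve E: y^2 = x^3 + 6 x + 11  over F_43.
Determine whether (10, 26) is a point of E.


Check whether y^2 = x^3 + 6 x + 11 (mod 43) for (x, y) = (10, 26).
LHS: y^2 = 26^2 mod 43 = 31
RHS: x^3 + 6 x + 11 = 10^3 + 6*10 + 11 mod 43 = 39
LHS != RHS

No, not on the curve


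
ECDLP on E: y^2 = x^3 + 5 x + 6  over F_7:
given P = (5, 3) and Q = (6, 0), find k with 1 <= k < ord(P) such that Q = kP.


Enumerate multiples of P until we hit Q = (6, 0):
  1P = (5, 3)
  2P = (6, 0)
Match found at i = 2.

k = 2


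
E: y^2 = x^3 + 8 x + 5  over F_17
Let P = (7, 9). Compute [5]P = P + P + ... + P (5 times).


k = 5 = 101_2 (binary, LSB first: 101)
Double-and-add from P = (7, 9):
  bit 0 = 1: acc = O + (7, 9) = (7, 9)
  bit 1 = 0: acc unchanged = (7, 9)
  bit 2 = 1: acc = (7, 9) + (7, 9) = (7, 8)

5P = (7, 8)


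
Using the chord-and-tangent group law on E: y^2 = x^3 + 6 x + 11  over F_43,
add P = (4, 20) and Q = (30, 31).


P != Q, so use the chord formula.
s = (y2 - y1) / (x2 - x1) = (11) / (26) mod 43 = 12
x3 = s^2 - x1 - x2 mod 43 = 12^2 - 4 - 30 = 24
y3 = s (x1 - x3) - y1 mod 43 = 12 * (4 - 24) - 20 = 41

P + Q = (24, 41)


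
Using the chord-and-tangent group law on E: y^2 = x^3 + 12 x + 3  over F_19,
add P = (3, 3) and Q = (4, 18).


P != Q, so use the chord formula.
s = (y2 - y1) / (x2 - x1) = (15) / (1) mod 19 = 15
x3 = s^2 - x1 - x2 mod 19 = 15^2 - 3 - 4 = 9
y3 = s (x1 - x3) - y1 mod 19 = 15 * (3 - 9) - 3 = 2

P + Q = (9, 2)


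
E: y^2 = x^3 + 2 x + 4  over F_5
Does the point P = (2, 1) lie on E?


Check whether y^2 = x^3 + 2 x + 4 (mod 5) for (x, y) = (2, 1).
LHS: y^2 = 1^2 mod 5 = 1
RHS: x^3 + 2 x + 4 = 2^3 + 2*2 + 4 mod 5 = 1
LHS = RHS

Yes, on the curve


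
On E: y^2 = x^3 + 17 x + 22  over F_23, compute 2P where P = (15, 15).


k = 2 = 10_2 (binary, LSB first: 01)
Double-and-add from P = (15, 15):
  bit 0 = 0: acc unchanged = O
  bit 1 = 1: acc = O + (2, 15) = (2, 15)

2P = (2, 15)


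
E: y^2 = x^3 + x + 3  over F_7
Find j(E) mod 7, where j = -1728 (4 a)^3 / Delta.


Delta = -16(4 a^3 + 27 b^2) mod 7 = 3
-1728 * (4 a)^3 = -1728 * (4*1)^3 mod 7 = 1
j = 1 * 3^(-1) mod 7 = 5

j = 5 (mod 7)


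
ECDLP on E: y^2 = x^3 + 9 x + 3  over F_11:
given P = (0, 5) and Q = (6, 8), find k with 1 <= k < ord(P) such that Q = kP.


Enumerate multiples of P until we hit Q = (6, 8):
  1P = (0, 5)
  2P = (4, 9)
  3P = (8, 9)
  4P = (6, 3)
  5P = (10, 2)
  6P = (10, 9)
  7P = (6, 8)
Match found at i = 7.

k = 7


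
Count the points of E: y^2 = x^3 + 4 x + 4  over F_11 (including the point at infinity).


For each x in F_11, count y with y^2 = x^3 + 4 x + 4 mod 11:
  x = 0: RHS = 4, y in [2, 9]  -> 2 point(s)
  x = 1: RHS = 9, y in [3, 8]  -> 2 point(s)
  x = 2: RHS = 9, y in [3, 8]  -> 2 point(s)
  x = 7: RHS = 1, y in [1, 10]  -> 2 point(s)
  x = 8: RHS = 9, y in [3, 8]  -> 2 point(s)
Affine points: 10. Add the point at infinity: total = 11.

#E(F_11) = 11


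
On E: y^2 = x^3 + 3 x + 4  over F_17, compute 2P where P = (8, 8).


Doubling: s = (3 x1^2 + a) / (2 y1)
s = (3*8^2 + 3) / (2*8) mod 17 = 9
x3 = s^2 - 2 x1 mod 17 = 9^2 - 2*8 = 14
y3 = s (x1 - x3) - y1 mod 17 = 9 * (8 - 14) - 8 = 6

2P = (14, 6)


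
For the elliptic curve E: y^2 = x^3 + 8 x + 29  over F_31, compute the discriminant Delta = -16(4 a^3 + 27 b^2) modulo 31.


4 a^3 + 27 b^2 = 4*8^3 + 27*29^2 = 2048 + 22707 = 24755
Delta = -16 * (24755) = -396080
Delta mod 31 = 7

Delta = 7 (mod 31)


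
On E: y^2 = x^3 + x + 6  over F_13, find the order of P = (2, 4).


Compute successive multiples of P until we hit O:
  1P = (2, 4)
  2P = (9, 9)
  3P = (11, 10)
  4P = (12, 11)
  5P = (3, 7)
  6P = (4, 3)
  7P = (4, 10)
  8P = (3, 6)
  ... (continuing to 13P)
  13P = O

ord(P) = 13


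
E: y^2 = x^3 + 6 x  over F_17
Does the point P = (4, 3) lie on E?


Check whether y^2 = x^3 + 6 x + 0 (mod 17) for (x, y) = (4, 3).
LHS: y^2 = 3^2 mod 17 = 9
RHS: x^3 + 6 x + 0 = 4^3 + 6*4 + 0 mod 17 = 3
LHS != RHS

No, not on the curve


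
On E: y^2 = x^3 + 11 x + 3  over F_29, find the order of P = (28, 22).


Compute successive multiples of P until we hit O:
  1P = (28, 22)
  2P = (3, 11)
  3P = (11, 11)
  4P = (14, 28)
  5P = (15, 18)
  6P = (6, 16)
  7P = (20, 25)
  8P = (26, 28)
  ... (continuing to 35P)
  35P = O

ord(P) = 35


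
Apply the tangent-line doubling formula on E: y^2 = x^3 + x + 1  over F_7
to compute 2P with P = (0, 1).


Doubling: s = (3 x1^2 + a) / (2 y1)
s = (3*0^2 + 1) / (2*1) mod 7 = 4
x3 = s^2 - 2 x1 mod 7 = 4^2 - 2*0 = 2
y3 = s (x1 - x3) - y1 mod 7 = 4 * (0 - 2) - 1 = 5

2P = (2, 5)


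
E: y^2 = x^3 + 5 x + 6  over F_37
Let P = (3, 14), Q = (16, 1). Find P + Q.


P != Q, so use the chord formula.
s = (y2 - y1) / (x2 - x1) = (24) / (13) mod 37 = 36
x3 = s^2 - x1 - x2 mod 37 = 36^2 - 3 - 16 = 19
y3 = s (x1 - x3) - y1 mod 37 = 36 * (3 - 19) - 14 = 2

P + Q = (19, 2)


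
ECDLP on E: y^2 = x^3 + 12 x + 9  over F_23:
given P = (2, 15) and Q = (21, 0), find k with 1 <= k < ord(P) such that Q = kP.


Enumerate multiples of P until we hit Q = (21, 0):
  1P = (2, 15)
  2P = (4, 11)
  3P = (21, 0)
Match found at i = 3.

k = 3


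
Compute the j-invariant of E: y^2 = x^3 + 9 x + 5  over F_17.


Delta = -16(4 a^3 + 27 b^2) mod 17 = 4
-1728 * (4 a)^3 = -1728 * (4*9)^3 mod 17 = 14
j = 14 * 4^(-1) mod 17 = 12

j = 12 (mod 17)


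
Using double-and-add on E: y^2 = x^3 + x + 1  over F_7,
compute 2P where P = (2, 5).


k = 2 = 10_2 (binary, LSB first: 01)
Double-and-add from P = (2, 5):
  bit 0 = 0: acc unchanged = O
  bit 1 = 1: acc = O + (0, 6) = (0, 6)

2P = (0, 6)


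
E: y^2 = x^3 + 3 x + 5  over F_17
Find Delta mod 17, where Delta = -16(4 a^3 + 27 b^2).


4 a^3 + 27 b^2 = 4*3^3 + 27*5^2 = 108 + 675 = 783
Delta = -16 * (783) = -12528
Delta mod 17 = 1

Delta = 1 (mod 17)


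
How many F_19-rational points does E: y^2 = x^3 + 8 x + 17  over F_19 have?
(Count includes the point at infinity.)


For each x in F_19, count y with y^2 = x^3 + 8 x + 17 mod 19:
  x = 0: RHS = 17, y in [6, 13]  -> 2 point(s)
  x = 1: RHS = 7, y in [8, 11]  -> 2 point(s)
  x = 3: RHS = 11, y in [7, 12]  -> 2 point(s)
  x = 5: RHS = 11, y in [7, 12]  -> 2 point(s)
  x = 7: RHS = 17, y in [6, 13]  -> 2 point(s)
  x = 8: RHS = 4, y in [2, 17]  -> 2 point(s)
  x = 9: RHS = 1, y in [1, 18]  -> 2 point(s)
  x = 11: RHS = 11, y in [7, 12]  -> 2 point(s)
  x = 12: RHS = 17, y in [6, 13]  -> 2 point(s)
  x = 13: RHS = 0, y in [0]  -> 1 point(s)
  x = 14: RHS = 4, y in [2, 17]  -> 2 point(s)
  x = 15: RHS = 16, y in [4, 15]  -> 2 point(s)
  x = 16: RHS = 4, y in [2, 17]  -> 2 point(s)
Affine points: 25. Add the point at infinity: total = 26.

#E(F_19) = 26


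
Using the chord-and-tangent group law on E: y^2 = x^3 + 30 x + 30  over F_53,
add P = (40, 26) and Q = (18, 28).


P != Q, so use the chord formula.
s = (y2 - y1) / (x2 - x1) = (2) / (31) mod 53 = 24
x3 = s^2 - x1 - x2 mod 53 = 24^2 - 40 - 18 = 41
y3 = s (x1 - x3) - y1 mod 53 = 24 * (40 - 41) - 26 = 3

P + Q = (41, 3)


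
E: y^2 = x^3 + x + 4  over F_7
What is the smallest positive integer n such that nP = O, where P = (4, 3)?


Compute successive multiples of P until we hit O:
  1P = (4, 3)
  2P = (6, 4)
  3P = (6, 3)
  4P = (4, 4)
  5P = O

ord(P) = 5


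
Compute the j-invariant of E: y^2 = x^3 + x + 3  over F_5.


Delta = -16(4 a^3 + 27 b^2) mod 5 = 3
-1728 * (4 a)^3 = -1728 * (4*1)^3 mod 5 = 3
j = 3 * 3^(-1) mod 5 = 1

j = 1 (mod 5)


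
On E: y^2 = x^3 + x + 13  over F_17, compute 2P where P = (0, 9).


Doubling: s = (3 x1^2 + a) / (2 y1)
s = (3*0^2 + 1) / (2*9) mod 17 = 1
x3 = s^2 - 2 x1 mod 17 = 1^2 - 2*0 = 1
y3 = s (x1 - x3) - y1 mod 17 = 1 * (0 - 1) - 9 = 7

2P = (1, 7)


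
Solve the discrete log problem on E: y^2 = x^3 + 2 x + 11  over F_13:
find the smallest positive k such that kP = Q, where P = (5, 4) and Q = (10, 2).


Enumerate multiples of P until we hit Q = (10, 2):
  1P = (5, 4)
  2P = (2, 7)
  3P = (7, 11)
  4P = (10, 11)
  5P = (1, 12)
  6P = (11, 8)
  7P = (9, 2)
  8P = (9, 11)
  9P = (11, 5)
  10P = (1, 1)
  11P = (10, 2)
Match found at i = 11.

k = 11


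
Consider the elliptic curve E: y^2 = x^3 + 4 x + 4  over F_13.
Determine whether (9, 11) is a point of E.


Check whether y^2 = x^3 + 4 x + 4 (mod 13) for (x, y) = (9, 11).
LHS: y^2 = 11^2 mod 13 = 4
RHS: x^3 + 4 x + 4 = 9^3 + 4*9 + 4 mod 13 = 2
LHS != RHS

No, not on the curve


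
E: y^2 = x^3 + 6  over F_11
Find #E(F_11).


For each x in F_11, count y with y^2 = x^3 + 0 x + 6 mod 11:
  x = 2: RHS = 3, y in [5, 6]  -> 2 point(s)
  x = 3: RHS = 0, y in [0]  -> 1 point(s)
  x = 4: RHS = 4, y in [2, 9]  -> 2 point(s)
  x = 8: RHS = 1, y in [1, 10]  -> 2 point(s)
  x = 9: RHS = 9, y in [3, 8]  -> 2 point(s)
  x = 10: RHS = 5, y in [4, 7]  -> 2 point(s)
Affine points: 11. Add the point at infinity: total = 12.

#E(F_11) = 12


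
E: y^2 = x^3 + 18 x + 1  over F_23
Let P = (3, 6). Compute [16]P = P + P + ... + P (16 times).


k = 16 = 10000_2 (binary, LSB first: 00001)
Double-and-add from P = (3, 6):
  bit 0 = 0: acc unchanged = O
  bit 1 = 0: acc unchanged = O
  bit 2 = 0: acc unchanged = O
  bit 3 = 0: acc unchanged = O
  bit 4 = 1: acc = O + (9, 8) = (9, 8)

16P = (9, 8)


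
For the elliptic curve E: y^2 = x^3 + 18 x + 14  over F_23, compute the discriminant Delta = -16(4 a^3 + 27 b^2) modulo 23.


4 a^3 + 27 b^2 = 4*18^3 + 27*14^2 = 23328 + 5292 = 28620
Delta = -16 * (28620) = -457920
Delta mod 23 = 10

Delta = 10 (mod 23)


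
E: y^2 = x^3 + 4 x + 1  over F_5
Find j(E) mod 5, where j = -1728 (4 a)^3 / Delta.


Delta = -16(4 a^3 + 27 b^2) mod 5 = 2
-1728 * (4 a)^3 = -1728 * (4*4)^3 mod 5 = 2
j = 2 * 2^(-1) mod 5 = 1

j = 1 (mod 5)


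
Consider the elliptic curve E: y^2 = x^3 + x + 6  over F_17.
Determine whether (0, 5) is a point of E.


Check whether y^2 = x^3 + 1 x + 6 (mod 17) for (x, y) = (0, 5).
LHS: y^2 = 5^2 mod 17 = 8
RHS: x^3 + 1 x + 6 = 0^3 + 1*0 + 6 mod 17 = 6
LHS != RHS

No, not on the curve


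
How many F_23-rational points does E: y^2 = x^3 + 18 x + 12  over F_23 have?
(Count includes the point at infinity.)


For each x in F_23, count y with y^2 = x^3 + 18 x + 12 mod 23:
  x = 0: RHS = 12, y in [9, 14]  -> 2 point(s)
  x = 1: RHS = 8, y in [10, 13]  -> 2 point(s)
  x = 3: RHS = 1, y in [1, 22]  -> 2 point(s)
  x = 8: RHS = 1, y in [1, 22]  -> 2 point(s)
  x = 9: RHS = 6, y in [11, 12]  -> 2 point(s)
  x = 11: RHS = 0, y in [0]  -> 1 point(s)
  x = 12: RHS = 1, y in [1, 22]  -> 2 point(s)
  x = 14: RHS = 18, y in [8, 15]  -> 2 point(s)
  x = 15: RHS = 0, y in [0]  -> 1 point(s)
  x = 16: RHS = 3, y in [7, 16]  -> 2 point(s)
  x = 18: RHS = 4, y in [2, 21]  -> 2 point(s)
  x = 20: RHS = 0, y in [0]  -> 1 point(s)
  x = 22: RHS = 16, y in [4, 19]  -> 2 point(s)
Affine points: 23. Add the point at infinity: total = 24.

#E(F_23) = 24


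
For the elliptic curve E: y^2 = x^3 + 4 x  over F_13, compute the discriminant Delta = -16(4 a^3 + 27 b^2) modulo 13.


4 a^3 + 27 b^2 = 4*4^3 + 27*0^2 = 256 + 0 = 256
Delta = -16 * (256) = -4096
Delta mod 13 = 12

Delta = 12 (mod 13)


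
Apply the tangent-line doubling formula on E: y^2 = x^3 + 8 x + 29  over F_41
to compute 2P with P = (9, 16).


Doubling: s = (3 x1^2 + a) / (2 y1)
s = (3*9^2 + 8) / (2*16) mod 41 = 4
x3 = s^2 - 2 x1 mod 41 = 4^2 - 2*9 = 39
y3 = s (x1 - x3) - y1 mod 41 = 4 * (9 - 39) - 16 = 28

2P = (39, 28)


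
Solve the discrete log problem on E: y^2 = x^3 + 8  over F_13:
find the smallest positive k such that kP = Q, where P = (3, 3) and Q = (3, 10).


Enumerate multiples of P until we hit Q = (3, 10):
  1P = (3, 3)
  2P = (11, 0)
  3P = (3, 10)
Match found at i = 3.

k = 3


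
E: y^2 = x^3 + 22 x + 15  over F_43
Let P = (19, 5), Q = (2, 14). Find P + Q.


P != Q, so use the chord formula.
s = (y2 - y1) / (x2 - x1) = (9) / (26) mod 43 = 2
x3 = s^2 - x1 - x2 mod 43 = 2^2 - 19 - 2 = 26
y3 = s (x1 - x3) - y1 mod 43 = 2 * (19 - 26) - 5 = 24

P + Q = (26, 24)


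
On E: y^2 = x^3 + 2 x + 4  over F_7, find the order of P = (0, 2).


Compute successive multiples of P until we hit O:
  1P = (0, 2)
  2P = (2, 4)
  3P = (6, 6)
  4P = (3, 3)
  5P = (1, 0)
  6P = (3, 4)
  7P = (6, 1)
  8P = (2, 3)
  ... (continuing to 10P)
  10P = O

ord(P) = 10


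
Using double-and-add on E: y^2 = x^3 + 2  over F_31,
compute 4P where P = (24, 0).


k = 4 = 100_2 (binary, LSB first: 001)
Double-and-add from P = (24, 0):
  bit 0 = 0: acc unchanged = O
  bit 1 = 0: acc unchanged = O
  bit 2 = 1: acc = O + O = O

4P = O


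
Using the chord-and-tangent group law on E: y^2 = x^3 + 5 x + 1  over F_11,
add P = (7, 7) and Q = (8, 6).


P != Q, so use the chord formula.
s = (y2 - y1) / (x2 - x1) = (10) / (1) mod 11 = 10
x3 = s^2 - x1 - x2 mod 11 = 10^2 - 7 - 8 = 8
y3 = s (x1 - x3) - y1 mod 11 = 10 * (7 - 8) - 7 = 5

P + Q = (8, 5)


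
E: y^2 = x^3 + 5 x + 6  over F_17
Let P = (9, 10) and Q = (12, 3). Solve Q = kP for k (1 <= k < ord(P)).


Enumerate multiples of P until we hit Q = (12, 3):
  1P = (9, 10)
  2P = (12, 14)
  3P = (11, 10)
  4P = (14, 7)
  5P = (10, 11)
  6P = (16, 0)
  7P = (10, 6)
  8P = (14, 10)
  9P = (11, 7)
  10P = (12, 3)
Match found at i = 10.

k = 10


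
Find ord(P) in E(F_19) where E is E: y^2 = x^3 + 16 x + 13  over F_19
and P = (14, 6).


Compute successive multiples of P until we hit O:
  1P = (14, 6)
  2P = (8, 11)
  3P = (13, 9)
  4P = (1, 12)
  5P = (5, 3)
  6P = (17, 12)
  7P = (11, 0)
  8P = (17, 7)
  ... (continuing to 14P)
  14P = O

ord(P) = 14


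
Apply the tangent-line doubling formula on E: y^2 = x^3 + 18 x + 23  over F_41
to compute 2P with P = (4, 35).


Doubling: s = (3 x1^2 + a) / (2 y1)
s = (3*4^2 + 18) / (2*35) mod 41 = 15
x3 = s^2 - 2 x1 mod 41 = 15^2 - 2*4 = 12
y3 = s (x1 - x3) - y1 mod 41 = 15 * (4 - 12) - 35 = 9

2P = (12, 9)


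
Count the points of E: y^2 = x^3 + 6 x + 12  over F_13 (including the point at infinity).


For each x in F_13, count y with y^2 = x^3 + 6 x + 12 mod 13:
  x = 0: RHS = 12, y in [5, 8]  -> 2 point(s)
  x = 4: RHS = 9, y in [3, 10]  -> 2 point(s)
  x = 6: RHS = 4, y in [2, 11]  -> 2 point(s)
  x = 8: RHS = 0, y in [0]  -> 1 point(s)
Affine points: 7. Add the point at infinity: total = 8.

#E(F_13) = 8


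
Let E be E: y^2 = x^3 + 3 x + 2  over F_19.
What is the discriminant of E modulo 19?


4 a^3 + 27 b^2 = 4*3^3 + 27*2^2 = 108 + 108 = 216
Delta = -16 * (216) = -3456
Delta mod 19 = 2

Delta = 2 (mod 19)


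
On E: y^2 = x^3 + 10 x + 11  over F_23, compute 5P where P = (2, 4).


k = 5 = 101_2 (binary, LSB first: 101)
Double-and-add from P = (2, 4):
  bit 0 = 1: acc = O + (2, 4) = (2, 4)
  bit 1 = 0: acc unchanged = (2, 4)
  bit 2 = 1: acc = (2, 4) + (22, 0) = (11, 7)

5P = (11, 7)


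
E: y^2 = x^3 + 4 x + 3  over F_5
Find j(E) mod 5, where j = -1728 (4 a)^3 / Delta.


Delta = -16(4 a^3 + 27 b^2) mod 5 = 1
-1728 * (4 a)^3 = -1728 * (4*4)^3 mod 5 = 2
j = 2 * 1^(-1) mod 5 = 2

j = 2 (mod 5)


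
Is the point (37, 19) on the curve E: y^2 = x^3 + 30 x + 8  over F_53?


Check whether y^2 = x^3 + 30 x + 8 (mod 53) for (x, y) = (37, 19).
LHS: y^2 = 19^2 mod 53 = 43
RHS: x^3 + 30 x + 8 = 37^3 + 30*37 + 8 mod 53 = 43
LHS = RHS

Yes, on the curve


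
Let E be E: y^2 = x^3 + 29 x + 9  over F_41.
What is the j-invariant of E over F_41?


Delta = -16(4 a^3 + 27 b^2) mod 41 = 37
-1728 * (4 a)^3 = -1728 * (4*29)^3 mod 41 = 8
j = 8 * 37^(-1) mod 41 = 39

j = 39 (mod 41)


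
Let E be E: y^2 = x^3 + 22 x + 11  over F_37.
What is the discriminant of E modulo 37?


4 a^3 + 27 b^2 = 4*22^3 + 27*11^2 = 42592 + 3267 = 45859
Delta = -16 * (45859) = -733744
Delta mod 37 = 3

Delta = 3 (mod 37)


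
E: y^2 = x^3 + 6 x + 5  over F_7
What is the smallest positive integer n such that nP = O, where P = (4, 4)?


Compute successive multiples of P until we hit O:
  1P = (4, 4)
  2P = (3, 1)
  3P = (2, 2)
  4P = (2, 5)
  5P = (3, 6)
  6P = (4, 3)
  7P = O

ord(P) = 7


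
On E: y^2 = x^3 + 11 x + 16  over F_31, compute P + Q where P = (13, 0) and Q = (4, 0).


P != Q, so use the chord formula.
s = (y2 - y1) / (x2 - x1) = (0) / (22) mod 31 = 0
x3 = s^2 - x1 - x2 mod 31 = 0^2 - 13 - 4 = 14
y3 = s (x1 - x3) - y1 mod 31 = 0 * (13 - 14) - 0 = 0

P + Q = (14, 0)


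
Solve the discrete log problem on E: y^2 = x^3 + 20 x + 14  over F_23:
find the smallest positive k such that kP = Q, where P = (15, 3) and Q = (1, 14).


Enumerate multiples of P until we hit Q = (1, 14):
  1P = (15, 3)
  2P = (2, 4)
  3P = (9, 16)
  4P = (12, 2)
  5P = (14, 5)
  6P = (21, 9)
  7P = (11, 1)
  8P = (3, 3)
  9P = (5, 20)
  10P = (19, 13)
  11P = (1, 9)
  12P = (10, 8)
  13P = (22, 4)
  14P = (17, 0)
  15P = (22, 19)
  16P = (10, 15)
  17P = (1, 14)
Match found at i = 17.

k = 17


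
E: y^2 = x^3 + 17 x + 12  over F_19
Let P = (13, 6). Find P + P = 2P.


Doubling: s = (3 x1^2 + a) / (2 y1)
s = (3*13^2 + 17) / (2*6) mod 19 = 12
x3 = s^2 - 2 x1 mod 19 = 12^2 - 2*13 = 4
y3 = s (x1 - x3) - y1 mod 19 = 12 * (13 - 4) - 6 = 7

2P = (4, 7)


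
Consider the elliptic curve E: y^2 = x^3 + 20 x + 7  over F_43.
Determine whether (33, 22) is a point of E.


Check whether y^2 = x^3 + 20 x + 7 (mod 43) for (x, y) = (33, 22).
LHS: y^2 = 22^2 mod 43 = 11
RHS: x^3 + 20 x + 7 = 33^3 + 20*33 + 7 mod 43 = 11
LHS = RHS

Yes, on the curve


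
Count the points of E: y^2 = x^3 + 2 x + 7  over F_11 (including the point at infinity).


For each x in F_11, count y with y^2 = x^3 + 2 x + 7 mod 11:
  x = 6: RHS = 4, y in [2, 9]  -> 2 point(s)
  x = 7: RHS = 1, y in [1, 10]  -> 2 point(s)
  x = 10: RHS = 4, y in [2, 9]  -> 2 point(s)
Affine points: 6. Add the point at infinity: total = 7.

#E(F_11) = 7


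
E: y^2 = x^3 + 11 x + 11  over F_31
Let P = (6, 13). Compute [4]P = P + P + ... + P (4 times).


k = 4 = 100_2 (binary, LSB first: 001)
Double-and-add from P = (6, 13):
  bit 0 = 0: acc unchanged = O
  bit 1 = 0: acc unchanged = O
  bit 2 = 1: acc = O + (24, 26) = (24, 26)

4P = (24, 26)


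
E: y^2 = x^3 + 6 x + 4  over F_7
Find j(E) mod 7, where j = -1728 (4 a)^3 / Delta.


Delta = -16(4 a^3 + 27 b^2) mod 7 = 5
-1728 * (4 a)^3 = -1728 * (4*6)^3 mod 7 = 6
j = 6 * 5^(-1) mod 7 = 4

j = 4 (mod 7)


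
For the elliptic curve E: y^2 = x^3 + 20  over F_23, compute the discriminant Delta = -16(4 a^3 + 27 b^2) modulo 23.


4 a^3 + 27 b^2 = 4*0^3 + 27*20^2 = 0 + 10800 = 10800
Delta = -16 * (10800) = -172800
Delta mod 23 = 22

Delta = 22 (mod 23)


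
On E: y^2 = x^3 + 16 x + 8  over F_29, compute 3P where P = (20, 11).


k = 3 = 11_2 (binary, LSB first: 11)
Double-and-add from P = (20, 11):
  bit 0 = 1: acc = O + (20, 11) = (20, 11)
  bit 1 = 1: acc = (20, 11) + (24, 21) = (13, 21)

3P = (13, 21)
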